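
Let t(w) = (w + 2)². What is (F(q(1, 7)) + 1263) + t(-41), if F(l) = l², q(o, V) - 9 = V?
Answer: 3040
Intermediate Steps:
q(o, V) = 9 + V
t(w) = (2 + w)²
(F(q(1, 7)) + 1263) + t(-41) = ((9 + 7)² + 1263) + (2 - 41)² = (16² + 1263) + (-39)² = (256 + 1263) + 1521 = 1519 + 1521 = 3040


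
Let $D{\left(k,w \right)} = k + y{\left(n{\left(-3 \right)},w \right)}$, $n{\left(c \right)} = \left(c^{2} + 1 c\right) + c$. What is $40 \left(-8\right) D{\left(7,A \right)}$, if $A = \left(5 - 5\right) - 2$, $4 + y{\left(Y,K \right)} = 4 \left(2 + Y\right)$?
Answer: $-7360$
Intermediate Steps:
$n{\left(c \right)} = c^{2} + 2 c$ ($n{\left(c \right)} = \left(c^{2} + c\right) + c = \left(c + c^{2}\right) + c = c^{2} + 2 c$)
$y{\left(Y,K \right)} = 4 + 4 Y$ ($y{\left(Y,K \right)} = -4 + 4 \left(2 + Y\right) = -4 + \left(8 + 4 Y\right) = 4 + 4 Y$)
$A = -2$ ($A = \left(5 - 5\right) - 2 = 0 - 2 = -2$)
$D{\left(k,w \right)} = 16 + k$ ($D{\left(k,w \right)} = k + \left(4 + 4 \left(- 3 \left(2 - 3\right)\right)\right) = k + \left(4 + 4 \left(\left(-3\right) \left(-1\right)\right)\right) = k + \left(4 + 4 \cdot 3\right) = k + \left(4 + 12\right) = k + 16 = 16 + k$)
$40 \left(-8\right) D{\left(7,A \right)} = 40 \left(-8\right) \left(16 + 7\right) = \left(-320\right) 23 = -7360$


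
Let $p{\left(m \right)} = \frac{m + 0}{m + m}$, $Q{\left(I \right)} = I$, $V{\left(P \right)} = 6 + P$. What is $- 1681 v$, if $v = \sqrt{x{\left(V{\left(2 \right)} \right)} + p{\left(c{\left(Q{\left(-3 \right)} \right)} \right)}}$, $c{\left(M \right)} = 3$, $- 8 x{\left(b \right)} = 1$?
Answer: $- \frac{1681 \sqrt{6}}{4} \approx -1029.4$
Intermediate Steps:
$x{\left(b \right)} = - \frac{1}{8}$ ($x{\left(b \right)} = \left(- \frac{1}{8}\right) 1 = - \frac{1}{8}$)
$p{\left(m \right)} = \frac{1}{2}$ ($p{\left(m \right)} = \frac{m}{2 m} = m \frac{1}{2 m} = \frac{1}{2}$)
$v = \frac{\sqrt{6}}{4}$ ($v = \sqrt{- \frac{1}{8} + \frac{1}{2}} = \sqrt{\frac{3}{8}} = \frac{\sqrt{6}}{4} \approx 0.61237$)
$- 1681 v = - 1681 \frac{\sqrt{6}}{4} = - \frac{1681 \sqrt{6}}{4}$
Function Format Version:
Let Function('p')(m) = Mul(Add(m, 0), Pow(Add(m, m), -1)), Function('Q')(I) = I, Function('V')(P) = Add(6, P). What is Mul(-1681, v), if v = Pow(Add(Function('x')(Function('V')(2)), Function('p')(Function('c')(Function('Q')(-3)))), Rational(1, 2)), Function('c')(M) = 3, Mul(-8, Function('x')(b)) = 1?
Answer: Mul(Rational(-1681, 4), Pow(6, Rational(1, 2))) ≈ -1029.4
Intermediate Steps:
Function('x')(b) = Rational(-1, 8) (Function('x')(b) = Mul(Rational(-1, 8), 1) = Rational(-1, 8))
Function('p')(m) = Rational(1, 2) (Function('p')(m) = Mul(m, Pow(Mul(2, m), -1)) = Mul(m, Mul(Rational(1, 2), Pow(m, -1))) = Rational(1, 2))
v = Mul(Rational(1, 4), Pow(6, Rational(1, 2))) (v = Pow(Add(Rational(-1, 8), Rational(1, 2)), Rational(1, 2)) = Pow(Rational(3, 8), Rational(1, 2)) = Mul(Rational(1, 4), Pow(6, Rational(1, 2))) ≈ 0.61237)
Mul(-1681, v) = Mul(-1681, Mul(Rational(1, 4), Pow(6, Rational(1, 2)))) = Mul(Rational(-1681, 4), Pow(6, Rational(1, 2)))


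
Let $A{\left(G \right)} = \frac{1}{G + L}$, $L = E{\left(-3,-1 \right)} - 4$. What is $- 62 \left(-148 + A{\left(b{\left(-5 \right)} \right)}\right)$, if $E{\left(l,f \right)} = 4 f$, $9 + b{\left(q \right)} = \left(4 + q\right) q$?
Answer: $\frac{55087}{6} \approx 9181.2$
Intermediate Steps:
$b{\left(q \right)} = -9 + q \left(4 + q\right)$ ($b{\left(q \right)} = -9 + \left(4 + q\right) q = -9 + q \left(4 + q\right)$)
$L = -8$ ($L = 4 \left(-1\right) - 4 = -4 - 4 = -8$)
$A{\left(G \right)} = \frac{1}{-8 + G}$ ($A{\left(G \right)} = \frac{1}{G - 8} = \frac{1}{-8 + G}$)
$- 62 \left(-148 + A{\left(b{\left(-5 \right)} \right)}\right) = - 62 \left(-148 + \frac{1}{-8 + \left(-9 + \left(-5\right)^{2} + 4 \left(-5\right)\right)}\right) = - 62 \left(-148 + \frac{1}{-8 - 4}\right) = - 62 \left(-148 + \frac{1}{-12}\right) = - 62 \left(-148 - \frac{1}{12}\right) = \left(-62\right) \left(- \frac{1777}{12}\right) = \frac{55087}{6}$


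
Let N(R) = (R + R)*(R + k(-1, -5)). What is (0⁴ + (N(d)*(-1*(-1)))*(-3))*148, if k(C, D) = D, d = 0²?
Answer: 0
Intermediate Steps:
d = 0
N(R) = 2*R*(-5 + R) (N(R) = (R + R)*(R - 5) = (2*R)*(-5 + R) = 2*R*(-5 + R))
(0⁴ + (N(d)*(-1*(-1)))*(-3))*148 = (0⁴ + ((2*0*(-5 + 0))*(-1*(-1)))*(-3))*148 = (0 + ((2*0*(-5))*1)*(-3))*148 = (0 + (0*1)*(-3))*148 = (0 + 0*(-3))*148 = (0 + 0)*148 = 0*148 = 0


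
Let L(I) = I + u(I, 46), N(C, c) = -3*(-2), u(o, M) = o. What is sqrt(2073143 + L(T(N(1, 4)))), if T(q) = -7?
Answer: sqrt(2073129) ≈ 1439.8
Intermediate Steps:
N(C, c) = 6
L(I) = 2*I (L(I) = I + I = 2*I)
sqrt(2073143 + L(T(N(1, 4)))) = sqrt(2073143 + 2*(-7)) = sqrt(2073143 - 14) = sqrt(2073129)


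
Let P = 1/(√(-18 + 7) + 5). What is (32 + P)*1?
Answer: 1157/36 - I*√11/36 ≈ 32.139 - 0.092129*I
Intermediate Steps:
P = 1/(5 + I*√11) (P = 1/(√(-11) + 5) = 1/(I*√11 + 5) = 1/(5 + I*√11) ≈ 0.13889 - 0.092129*I)
(32 + P)*1 = (32 + (5/36 - I*√11/36))*1 = (1157/36 - I*√11/36)*1 = 1157/36 - I*√11/36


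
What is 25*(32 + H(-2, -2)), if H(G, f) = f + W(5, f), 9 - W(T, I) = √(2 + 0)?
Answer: 975 - 25*√2 ≈ 939.64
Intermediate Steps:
W(T, I) = 9 - √2 (W(T, I) = 9 - √(2 + 0) = 9 - √2)
H(G, f) = 9 + f - √2 (H(G, f) = f + (9 - √2) = 9 + f - √2)
25*(32 + H(-2, -2)) = 25*(32 + (9 - 2 - √2)) = 25*(32 + (7 - √2)) = 25*(39 - √2) = 975 - 25*√2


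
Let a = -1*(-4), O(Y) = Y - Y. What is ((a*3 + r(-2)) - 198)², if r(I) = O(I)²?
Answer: 34596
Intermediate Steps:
O(Y) = 0
a = 4
r(I) = 0 (r(I) = 0² = 0)
((a*3 + r(-2)) - 198)² = ((4*3 + 0) - 198)² = ((12 + 0) - 198)² = (12 - 198)² = (-186)² = 34596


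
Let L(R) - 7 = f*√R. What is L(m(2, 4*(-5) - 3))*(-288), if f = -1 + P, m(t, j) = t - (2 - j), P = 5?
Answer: -2016 - 1152*I*√23 ≈ -2016.0 - 5524.8*I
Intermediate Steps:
m(t, j) = -2 + j + t (m(t, j) = t + (-2 + j) = -2 + j + t)
f = 4 (f = -1 + 5 = 4)
L(R) = 7 + 4*√R
L(m(2, 4*(-5) - 3))*(-288) = (7 + 4*√(-2 + (4*(-5) - 3) + 2))*(-288) = (7 + 4*√(-2 + (-20 - 3) + 2))*(-288) = (7 + 4*√(-2 - 23 + 2))*(-288) = (7 + 4*√(-23))*(-288) = (7 + 4*(I*√23))*(-288) = (7 + 4*I*√23)*(-288) = -2016 - 1152*I*√23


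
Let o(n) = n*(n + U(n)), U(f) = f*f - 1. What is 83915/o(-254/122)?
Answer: -19047110615/591947 ≈ -32177.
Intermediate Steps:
U(f) = -1 + f**2 (U(f) = f**2 - 1 = -1 + f**2)
o(n) = n*(-1 + n + n**2) (o(n) = n*(n + (-1 + n**2)) = n*(-1 + n + n**2))
83915/o(-254/122) = 83915/(((-254/122)*(-1 - 254/122 + (-254/122)**2))) = 83915/(((-254*1/122)*(-1 - 254*1/122 + (-254*1/122)**2))) = 83915/((-127*(-1 - 127/61 + (-127/61)**2)/61)) = 83915/((-127*(-1 - 127/61 + 16129/3721)/61)) = 83915/((-127/61*4661/3721)) = 83915/(-591947/226981) = 83915*(-226981/591947) = -19047110615/591947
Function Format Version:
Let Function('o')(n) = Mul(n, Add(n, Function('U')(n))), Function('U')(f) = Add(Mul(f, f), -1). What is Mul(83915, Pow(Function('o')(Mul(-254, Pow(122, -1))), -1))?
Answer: Rational(-19047110615, 591947) ≈ -32177.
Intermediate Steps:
Function('U')(f) = Add(-1, Pow(f, 2)) (Function('U')(f) = Add(Pow(f, 2), -1) = Add(-1, Pow(f, 2)))
Function('o')(n) = Mul(n, Add(-1, n, Pow(n, 2))) (Function('o')(n) = Mul(n, Add(n, Add(-1, Pow(n, 2)))) = Mul(n, Add(-1, n, Pow(n, 2))))
Mul(83915, Pow(Function('o')(Mul(-254, Pow(122, -1))), -1)) = Mul(83915, Pow(Mul(Mul(-254, Pow(122, -1)), Add(-1, Mul(-254, Pow(122, -1)), Pow(Mul(-254, Pow(122, -1)), 2))), -1)) = Mul(83915, Pow(Mul(Mul(-254, Rational(1, 122)), Add(-1, Mul(-254, Rational(1, 122)), Pow(Mul(-254, Rational(1, 122)), 2))), -1)) = Mul(83915, Pow(Mul(Rational(-127, 61), Add(-1, Rational(-127, 61), Pow(Rational(-127, 61), 2))), -1)) = Mul(83915, Pow(Mul(Rational(-127, 61), Add(-1, Rational(-127, 61), Rational(16129, 3721))), -1)) = Mul(83915, Pow(Mul(Rational(-127, 61), Rational(4661, 3721)), -1)) = Mul(83915, Pow(Rational(-591947, 226981), -1)) = Mul(83915, Rational(-226981, 591947)) = Rational(-19047110615, 591947)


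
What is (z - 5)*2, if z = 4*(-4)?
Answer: -42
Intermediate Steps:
z = -16
(z - 5)*2 = (-16 - 5)*2 = -21*2 = -42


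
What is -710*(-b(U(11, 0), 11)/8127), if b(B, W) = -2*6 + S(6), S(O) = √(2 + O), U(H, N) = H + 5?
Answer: -2840/2709 + 1420*√2/8127 ≈ -0.80126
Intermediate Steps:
U(H, N) = 5 + H
b(B, W) = -12 + 2*√2 (b(B, W) = -2*6 + √(2 + 6) = -12 + √8 = -12 + 2*√2)
-710*(-b(U(11, 0), 11)/8127) = -(2840/2709 - 1420*√2/8127) = -710*(4/2709 - 2*√2/8127) = -2840/2709 + 1420*√2/8127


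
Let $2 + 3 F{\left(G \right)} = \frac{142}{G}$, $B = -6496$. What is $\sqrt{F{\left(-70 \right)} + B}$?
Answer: $\frac{i \sqrt{7959245}}{35} \approx 80.606 i$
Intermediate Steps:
$F{\left(G \right)} = - \frac{2}{3} + \frac{142}{3 G}$ ($F{\left(G \right)} = - \frac{2}{3} + \frac{142 \frac{1}{G}}{3} = - \frac{2}{3} + \frac{142}{3 G}$)
$\sqrt{F{\left(-70 \right)} + B} = \sqrt{\frac{2 \left(71 - -70\right)}{3 \left(-70\right)} - 6496} = \sqrt{\frac{2}{3} \left(- \frac{1}{70}\right) \left(71 + 70\right) - 6496} = \sqrt{\frac{2}{3} \left(- \frac{1}{70}\right) 141 - 6496} = \sqrt{- \frac{47}{35} - 6496} = \sqrt{- \frac{227407}{35}} = \frac{i \sqrt{7959245}}{35}$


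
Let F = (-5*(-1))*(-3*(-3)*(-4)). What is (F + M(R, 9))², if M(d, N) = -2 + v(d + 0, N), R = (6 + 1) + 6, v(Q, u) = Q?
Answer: 28561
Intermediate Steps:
R = 13 (R = 7 + 6 = 13)
F = -180 (F = 5*(9*(-4)) = 5*(-36) = -180)
M(d, N) = -2 + d (M(d, N) = -2 + (d + 0) = -2 + d)
(F + M(R, 9))² = (-180 + (-2 + 13))² = (-180 + 11)² = (-169)² = 28561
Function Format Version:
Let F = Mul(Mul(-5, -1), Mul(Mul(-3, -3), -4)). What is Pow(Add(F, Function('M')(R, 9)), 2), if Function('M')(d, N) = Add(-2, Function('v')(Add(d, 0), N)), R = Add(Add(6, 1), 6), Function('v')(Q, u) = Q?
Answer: 28561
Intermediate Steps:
R = 13 (R = Add(7, 6) = 13)
F = -180 (F = Mul(5, Mul(9, -4)) = Mul(5, -36) = -180)
Function('M')(d, N) = Add(-2, d) (Function('M')(d, N) = Add(-2, Add(d, 0)) = Add(-2, d))
Pow(Add(F, Function('M')(R, 9)), 2) = Pow(Add(-180, Add(-2, 13)), 2) = Pow(Add(-180, 11), 2) = Pow(-169, 2) = 28561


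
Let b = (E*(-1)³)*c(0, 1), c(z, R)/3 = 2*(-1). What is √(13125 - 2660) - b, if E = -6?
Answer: 36 + √10465 ≈ 138.30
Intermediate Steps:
c(z, R) = -6 (c(z, R) = 3*(2*(-1)) = 3*(-2) = -6)
b = -36 (b = -6*(-1)³*(-6) = -6*(-1)*(-6) = 6*(-6) = -36)
√(13125 - 2660) - b = √(13125 - 2660) - 1*(-36) = √10465 + 36 = 36 + √10465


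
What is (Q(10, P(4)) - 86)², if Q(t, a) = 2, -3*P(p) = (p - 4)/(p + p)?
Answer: 7056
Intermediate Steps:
P(p) = -(-4 + p)/(6*p) (P(p) = -(p - 4)/(3*(p + p)) = -(-4 + p)/(3*(2*p)) = -(-4 + p)*1/(2*p)/3 = -(-4 + p)/(6*p))
(Q(10, P(4)) - 86)² = (2 - 86)² = (-84)² = 7056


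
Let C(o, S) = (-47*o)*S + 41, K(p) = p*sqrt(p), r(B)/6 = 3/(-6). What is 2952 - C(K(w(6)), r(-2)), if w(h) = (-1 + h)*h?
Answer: 2911 - 4230*sqrt(30) ≈ -20258.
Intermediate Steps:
w(h) = h*(-1 + h)
r(B) = -3 (r(B) = 6*(3/(-6)) = 6*(3*(-1/6)) = 6*(-1/2) = -3)
K(p) = p**(3/2)
C(o, S) = 41 - 47*S*o (C(o, S) = -47*S*o + 41 = 41 - 47*S*o)
2952 - C(K(w(6)), r(-2)) = 2952 - (41 - 47*(-3)*(6*(-1 + 6))**(3/2)) = 2952 - (41 - 47*(-3)*(6*5)**(3/2)) = 2952 - (41 - 47*(-3)*30**(3/2)) = 2952 - (41 - 47*(-3)*30*sqrt(30)) = 2952 - (41 + 4230*sqrt(30)) = 2952 + (-41 - 4230*sqrt(30)) = 2911 - 4230*sqrt(30)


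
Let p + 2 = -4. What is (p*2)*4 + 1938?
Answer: 1890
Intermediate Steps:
p = -6 (p = -2 - 4 = -6)
(p*2)*4 + 1938 = -6*2*4 + 1938 = -12*4 + 1938 = -48 + 1938 = 1890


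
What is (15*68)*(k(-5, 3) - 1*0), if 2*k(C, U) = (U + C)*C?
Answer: 5100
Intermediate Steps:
k(C, U) = C*(C + U)/2 (k(C, U) = ((U + C)*C)/2 = ((C + U)*C)/2 = (C*(C + U))/2 = C*(C + U)/2)
(15*68)*(k(-5, 3) - 1*0) = (15*68)*((½)*(-5)*(-5 + 3) - 1*0) = 1020*((½)*(-5)*(-2) + 0) = 1020*(5 + 0) = 1020*5 = 5100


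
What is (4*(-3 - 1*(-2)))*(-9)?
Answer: 36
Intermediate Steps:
(4*(-3 - 1*(-2)))*(-9) = (4*(-3 + 2))*(-9) = (4*(-1))*(-9) = -4*(-9) = 36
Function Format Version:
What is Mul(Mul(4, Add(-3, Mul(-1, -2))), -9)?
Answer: 36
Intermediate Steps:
Mul(Mul(4, Add(-3, Mul(-1, -2))), -9) = Mul(Mul(4, Add(-3, 2)), -9) = Mul(Mul(4, -1), -9) = Mul(-4, -9) = 36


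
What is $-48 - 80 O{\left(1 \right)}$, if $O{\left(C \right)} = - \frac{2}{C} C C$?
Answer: $112$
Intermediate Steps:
$O{\left(C \right)} = - 2 C$
$-48 - 80 O{\left(1 \right)} = -48 - 80 \left(\left(-2\right) 1\right) = -48 - -160 = -48 + 160 = 112$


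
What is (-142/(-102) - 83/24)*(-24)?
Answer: 843/17 ≈ 49.588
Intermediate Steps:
(-142/(-102) - 83/24)*(-24) = (-142*(-1/102) - 83*1/24)*(-24) = (71/51 - 83/24)*(-24) = -281/136*(-24) = 843/17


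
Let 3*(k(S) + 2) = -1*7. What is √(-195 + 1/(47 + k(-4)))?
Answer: 3*I*√5546/16 ≈ 13.963*I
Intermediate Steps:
k(S) = -13/3 (k(S) = -2 + (-1*7)/3 = -2 + (⅓)*(-7) = -2 - 7/3 = -13/3)
√(-195 + 1/(47 + k(-4))) = √(-195 + 1/(47 - 13/3)) = √(-195 + 1/(128/3)) = √(-195 + 3/128) = √(-24957/128) = 3*I*√5546/16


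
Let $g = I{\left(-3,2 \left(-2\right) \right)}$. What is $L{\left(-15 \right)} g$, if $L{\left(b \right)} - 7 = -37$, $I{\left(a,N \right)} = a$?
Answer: $90$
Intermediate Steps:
$L{\left(b \right)} = -30$ ($L{\left(b \right)} = 7 - 37 = -30$)
$g = -3$
$L{\left(-15 \right)} g = \left(-30\right) \left(-3\right) = 90$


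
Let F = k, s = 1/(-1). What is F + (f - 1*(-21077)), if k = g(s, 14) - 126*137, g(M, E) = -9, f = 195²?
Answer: 41831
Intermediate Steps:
f = 38025
s = -1
k = -17271 (k = -9 - 126*137 = -9 - 17262 = -17271)
F = -17271
F + (f - 1*(-21077)) = -17271 + (38025 - 1*(-21077)) = -17271 + (38025 + 21077) = -17271 + 59102 = 41831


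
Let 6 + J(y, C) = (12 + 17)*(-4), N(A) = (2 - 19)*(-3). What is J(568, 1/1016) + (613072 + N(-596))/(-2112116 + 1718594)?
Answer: -48622807/393522 ≈ -123.56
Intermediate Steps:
N(A) = 51 (N(A) = -17*(-3) = 51)
J(y, C) = -122 (J(y, C) = -6 + (12 + 17)*(-4) = -6 + 29*(-4) = -6 - 116 = -122)
J(568, 1/1016) + (613072 + N(-596))/(-2112116 + 1718594) = -122 + (613072 + 51)/(-2112116 + 1718594) = -122 + 613123/(-393522) = -122 + 613123*(-1/393522) = -122 - 613123/393522 = -48622807/393522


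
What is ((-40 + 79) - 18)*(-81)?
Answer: -1701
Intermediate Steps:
((-40 + 79) - 18)*(-81) = (39 - 18)*(-81) = 21*(-81) = -1701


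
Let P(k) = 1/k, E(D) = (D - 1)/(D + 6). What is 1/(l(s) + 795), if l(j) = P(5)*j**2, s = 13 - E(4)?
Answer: 500/413629 ≈ 0.0012088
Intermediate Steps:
E(D) = (-1 + D)/(6 + D)
P(k) = 1/k
s = 127/10 (s = 13 - (-1 + 4)/(6 + 4) = 13 - 3/10 = 127/10 ≈ 12.700)
l(j) = j**2/5
1/(l(s) + 795) = 1/((127/10)**2/5 + 795) = 1/((1/5)*(16129/100) + 795) = 1/(16129/500 + 795) = 1/(413629/500) = 500/413629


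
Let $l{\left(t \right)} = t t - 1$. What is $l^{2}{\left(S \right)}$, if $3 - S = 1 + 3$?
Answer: $0$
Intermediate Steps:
$S = -1$ ($S = 3 - \left(1 + 3\right) = 3 - 4 = -1$)
$l{\left(t \right)} = -1 + t^{2}$ ($l{\left(t \right)} = t^{2} - 1 = -1 + t^{2}$)
$l^{2}{\left(S \right)} = \left(-1 + \left(-1\right)^{2}\right)^{2} = \left(-1 + 1\right)^{2} = 0^{2} = 0$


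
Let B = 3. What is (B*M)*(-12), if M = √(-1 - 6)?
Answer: -36*I*√7 ≈ -95.247*I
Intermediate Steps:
M = I*√7 (M = √(-7) = I*√7 ≈ 2.6458*I)
(B*M)*(-12) = (3*(I*√7))*(-12) = (3*I*√7)*(-12) = -36*I*√7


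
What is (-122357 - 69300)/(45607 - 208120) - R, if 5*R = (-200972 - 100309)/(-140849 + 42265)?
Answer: 45509489287/80105907960 ≈ 0.56812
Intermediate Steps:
R = 301281/492920 (R = ((-200972 - 100309)/(-140849 + 42265))/5 = (-301281/(-98584))/5 = (-301281*(-1/98584))/5 = (⅕)*(301281/98584) = 301281/492920 ≈ 0.61122)
(-122357 - 69300)/(45607 - 208120) - R = (-122357 - 69300)/(45607 - 208120) - 1*301281/492920 = -191657/(-162513) - 301281/492920 = -191657*(-1/162513) - 301281/492920 = 191657/162513 - 301281/492920 = 45509489287/80105907960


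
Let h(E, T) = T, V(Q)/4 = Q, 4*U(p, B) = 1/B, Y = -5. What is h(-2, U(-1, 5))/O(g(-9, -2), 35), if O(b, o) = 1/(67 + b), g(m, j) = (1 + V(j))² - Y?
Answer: 121/20 ≈ 6.0500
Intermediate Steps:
U(p, B) = 1/(4*B)
V(Q) = 4*Q
g(m, j) = 5 + (1 + 4*j)² (g(m, j) = (1 + 4*j)² - 1*(-5) = (1 + 4*j)² + 5 = 5 + (1 + 4*j)²)
h(-2, U(-1, 5))/O(g(-9, -2), 35) = ((¼)/5)/(1/(67 + (5 + (1 + 4*(-2))²))) = ((¼)*(⅕))/(1/(67 + (5 + (1 - 8)²))) = 1/(20*(1/(67 + (5 + (-7)²)))) = 1/(20*(1/(67 + (5 + 49)))) = 1/(20*(1/(67 + 54))) = 1/(20*(1/121)) = (1/20)*121 = 121/20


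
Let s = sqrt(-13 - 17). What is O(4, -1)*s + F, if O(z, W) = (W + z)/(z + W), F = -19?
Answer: -19 + I*sqrt(30) ≈ -19.0 + 5.4772*I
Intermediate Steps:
s = I*sqrt(30) (s = sqrt(-30) = I*sqrt(30) ≈ 5.4772*I)
O(z, W) = 1 (O(z, W) = (W + z)/(W + z) = 1)
O(4, -1)*s + F = 1*(I*sqrt(30)) - 19 = I*sqrt(30) - 19 = -19 + I*sqrt(30)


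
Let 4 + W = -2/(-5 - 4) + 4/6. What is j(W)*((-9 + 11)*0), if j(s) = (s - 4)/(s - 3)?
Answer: 0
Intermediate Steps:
W = -28/9 (W = -4 + (-2/(-5 - 4) + 4/6) = -4 + (-2/(-9) + 4*(1/6)) = -4 + (-2*(-1/9) + 2/3) = -4 + (2/9 + 2/3) = -4 + 8/9 = -28/9 ≈ -3.1111)
j(s) = (-4 + s)/(-3 + s)
j(W)*((-9 + 11)*0) = ((-4 - 28/9)/(-3 - 28/9))*((-9 + 11)*0) = (-64/9/(-55/9))*(2*0) = -9/55*(-64/9)*0 = (64/55)*0 = 0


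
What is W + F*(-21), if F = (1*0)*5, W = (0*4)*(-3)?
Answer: 0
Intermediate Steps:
W = 0 (W = 0*(-3) = 0)
F = 0 (F = 0*5 = 0)
W + F*(-21) = 0 + 0*(-21) = 0 + 0 = 0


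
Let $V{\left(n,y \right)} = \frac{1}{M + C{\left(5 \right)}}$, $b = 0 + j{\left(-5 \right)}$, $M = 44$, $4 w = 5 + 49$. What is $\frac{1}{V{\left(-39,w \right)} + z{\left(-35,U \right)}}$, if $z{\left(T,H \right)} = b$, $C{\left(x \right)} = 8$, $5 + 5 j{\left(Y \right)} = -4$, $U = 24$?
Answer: $- \frac{260}{463} \approx -0.56155$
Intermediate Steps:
$j{\left(Y \right)} = - \frac{9}{5}$ ($j{\left(Y \right)} = -1 + \frac{1}{5} \left(-4\right) = -1 - \frac{4}{5} = - \frac{9}{5}$)
$w = \frac{27}{2}$ ($w = \frac{5 + 49}{4} = \frac{1}{4} \cdot 54 = \frac{27}{2} \approx 13.5$)
$b = - \frac{9}{5}$ ($b = 0 - \frac{9}{5} = - \frac{9}{5} \approx -1.8$)
$V{\left(n,y \right)} = \frac{1}{52}$ ($V{\left(n,y \right)} = \frac{1}{44 + 8} = \frac{1}{52}$)
$z{\left(T,H \right)} = - \frac{9}{5}$
$\frac{1}{V{\left(-39,w \right)} + z{\left(-35,U \right)}} = \frac{1}{\frac{1}{52} - \frac{9}{5}} = \frac{1}{- \frac{463}{260}} = - \frac{260}{463}$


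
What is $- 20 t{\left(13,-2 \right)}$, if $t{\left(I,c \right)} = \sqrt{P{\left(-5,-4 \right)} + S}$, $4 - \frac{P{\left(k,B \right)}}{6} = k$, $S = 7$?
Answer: $- 20 \sqrt{61} \approx -156.21$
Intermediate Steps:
$P{\left(k,B \right)} = 24 - 6 k$
$t{\left(I,c \right)} = \sqrt{61}$ ($t{\left(I,c \right)} = \sqrt{\left(24 - -30\right) + 7} = \sqrt{\left(24 + 30\right) + 7} = \sqrt{54 + 7} = \sqrt{61}$)
$- 20 t{\left(13,-2 \right)} = - 20 \sqrt{61}$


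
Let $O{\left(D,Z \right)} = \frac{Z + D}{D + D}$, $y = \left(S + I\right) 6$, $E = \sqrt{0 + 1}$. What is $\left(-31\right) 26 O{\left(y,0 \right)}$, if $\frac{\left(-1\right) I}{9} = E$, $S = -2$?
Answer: $-403$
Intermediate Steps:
$E = 1$ ($E = \sqrt{1} = 1$)
$I = -9$ ($I = \left(-9\right) 1 = -9$)
$y = -66$ ($y = \left(-2 - 9\right) 6 = \left(-11\right) 6 = -66$)
$O{\left(D,Z \right)} = \frac{D + Z}{2 D}$
$\left(-31\right) 26 O{\left(y,0 \right)} = \left(-31\right) 26 \frac{-66 + 0}{2 \left(-66\right)} = - 806 \cdot \frac{1}{2} \left(- \frac{1}{66}\right) \left(-66\right) = \left(-806\right) \frac{1}{2} = -403$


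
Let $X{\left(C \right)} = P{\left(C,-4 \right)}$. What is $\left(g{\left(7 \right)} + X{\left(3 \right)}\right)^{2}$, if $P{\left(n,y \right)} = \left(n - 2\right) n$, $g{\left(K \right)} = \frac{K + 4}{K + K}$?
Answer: $\frac{2809}{196} \approx 14.332$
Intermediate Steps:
$g{\left(K \right)} = \frac{4 + K}{2 K}$
$P{\left(n,y \right)} = n \left(-2 + n\right)$ ($P{\left(n,y \right)} = \left(-2 + n\right) n = n \left(-2 + n\right)$)
$X{\left(C \right)} = C \left(-2 + C\right)$
$\left(g{\left(7 \right)} + X{\left(3 \right)}\right)^{2} = \left(\frac{4 + 7}{2 \cdot 7} + 3 \left(-2 + 3\right)\right)^{2} = \left(\frac{1}{2} \cdot \frac{1}{7} \cdot 11 + 3 \cdot 1\right)^{2} = \left(\frac{11}{14} + 3\right)^{2} = \left(\frac{53}{14}\right)^{2} = \frac{2809}{196}$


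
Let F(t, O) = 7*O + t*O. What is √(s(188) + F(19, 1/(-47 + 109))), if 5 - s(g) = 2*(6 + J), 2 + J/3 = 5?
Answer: I*√23622/31 ≈ 4.9579*I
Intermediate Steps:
J = 9 (J = -6 + 3*5 = -6 + 15 = 9)
s(g) = -25 (s(g) = 5 - 2*(6 + 9) = 5 - 2*15 = 5 - 1*30 = 5 - 30 = -25)
F(t, O) = 7*O + O*t
√(s(188) + F(19, 1/(-47 + 109))) = √(-25 + (7 + 19)/(-47 + 109)) = √(-25 + 26/62) = √(-25 + (1/62)*26) = √(-25 + 13/31) = √(-762/31) = I*√23622/31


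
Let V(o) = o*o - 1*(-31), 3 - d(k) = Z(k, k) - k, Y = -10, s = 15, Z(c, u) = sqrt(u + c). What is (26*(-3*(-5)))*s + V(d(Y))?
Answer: 5910 + 28*I*sqrt(5) ≈ 5910.0 + 62.61*I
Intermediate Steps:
Z(c, u) = sqrt(c + u)
d(k) = 3 + k - sqrt(2)*sqrt(k) (d(k) = 3 - (sqrt(k + k) - k) = 3 - (sqrt(2*k) - k) = 3 - (sqrt(2)*sqrt(k) - k) = 3 - (-k + sqrt(2)*sqrt(k)) = 3 + (k - sqrt(2)*sqrt(k)) = 3 + k - sqrt(2)*sqrt(k))
V(o) = 31 + o**2 (V(o) = o**2 + 31 = 31 + o**2)
(26*(-3*(-5)))*s + V(d(Y)) = (26*(-3*(-5)))*15 + (31 + (3 - 10 - sqrt(2)*sqrt(-10))**2) = (26*15)*15 + (31 + (3 - 10 - sqrt(2)*I*sqrt(10))**2) = 390*15 + (31 + (3 - 10 - 2*I*sqrt(5))**2) = 5850 + (31 + (-7 - 2*I*sqrt(5))**2) = 5881 + (-7 - 2*I*sqrt(5))**2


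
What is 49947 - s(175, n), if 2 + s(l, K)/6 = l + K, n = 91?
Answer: 48363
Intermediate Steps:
s(l, K) = -12 + 6*K + 6*l (s(l, K) = -12 + 6*(l + K) = -12 + 6*(K + l) = -12 + (6*K + 6*l) = -12 + 6*K + 6*l)
49947 - s(175, n) = 49947 - (-12 + 6*91 + 6*175) = 49947 - (-12 + 546 + 1050) = 49947 - 1*1584 = 49947 - 1584 = 48363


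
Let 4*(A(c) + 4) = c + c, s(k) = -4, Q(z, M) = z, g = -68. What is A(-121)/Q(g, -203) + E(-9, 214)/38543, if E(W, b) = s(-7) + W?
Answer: 4970279/5241848 ≈ 0.94819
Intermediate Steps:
A(c) = -4 + c/2 (A(c) = -4 + (c + c)/4 = -4 + (2*c)/4 = -4 + c/2)
E(W, b) = -4 + W
A(-121)/Q(g, -203) + E(-9, 214)/38543 = (-4 + (½)*(-121))/(-68) + (-4 - 9)/38543 = (-4 - 121/2)*(-1/68) - 13*1/38543 = -129/2*(-1/68) - 13/38543 = 129/136 - 13/38543 = 4970279/5241848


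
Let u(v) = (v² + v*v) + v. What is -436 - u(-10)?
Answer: -626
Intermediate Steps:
u(v) = v + 2*v² (u(v) = (v² + v²) + v = 2*v² + v = v + 2*v²)
-436 - u(-10) = -436 - (-10)*(1 + 2*(-10)) = -436 - (-10)*(1 - 20) = -436 - (-10)*(-19) = -436 - 1*190 = -436 - 190 = -626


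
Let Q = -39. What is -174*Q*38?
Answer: 257868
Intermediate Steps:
-174*Q*38 = -174*(-39)*38 = 6786*38 = 257868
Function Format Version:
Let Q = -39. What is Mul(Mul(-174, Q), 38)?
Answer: 257868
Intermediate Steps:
Mul(Mul(-174, Q), 38) = Mul(Mul(-174, -39), 38) = Mul(6786, 38) = 257868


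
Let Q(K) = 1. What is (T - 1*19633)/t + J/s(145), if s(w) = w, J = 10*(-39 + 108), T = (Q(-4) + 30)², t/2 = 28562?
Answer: 1835406/414149 ≈ 4.4318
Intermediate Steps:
t = 57124 (t = 2*28562 = 57124)
T = 961 (T = (1 + 30)² = 31² = 961)
J = 690 (J = 10*69 = 690)
(T - 1*19633)/t + J/s(145) = (961 - 1*19633)/57124 + 690/145 = (961 - 19633)*(1/57124) + 690*(1/145) = -18672*1/57124 + 138/29 = -4668/14281 + 138/29 = 1835406/414149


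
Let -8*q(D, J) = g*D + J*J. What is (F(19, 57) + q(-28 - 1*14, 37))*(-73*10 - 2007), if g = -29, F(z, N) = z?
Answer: 6664595/8 ≈ 8.3307e+5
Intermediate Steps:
q(D, J) = -J²/8 + 29*D/8 (q(D, J) = -(-29*D + J*J)/8 = -(-29*D + J²)/8 = -(J² - 29*D)/8 = -J²/8 + 29*D/8)
(F(19, 57) + q(-28 - 1*14, 37))*(-73*10 - 2007) = (19 + (-⅛*37² + 29*(-28 - 1*14)/8))*(-73*10 - 2007) = (19 + (-⅛*1369 + 29*(-28 - 14)/8))*(-730 - 2007) = (19 + (-1369/8 + (29/8)*(-42)))*(-2737) = (19 + (-1369/8 - 609/4))*(-2737) = (19 - 2587/8)*(-2737) = -2435/8*(-2737) = 6664595/8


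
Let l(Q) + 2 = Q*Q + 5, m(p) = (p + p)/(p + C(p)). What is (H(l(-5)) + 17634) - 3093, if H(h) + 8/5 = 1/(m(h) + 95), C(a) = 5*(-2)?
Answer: 64191496/4415 ≈ 14539.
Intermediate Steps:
C(a) = -10
m(p) = 2*p/(-10 + p) (m(p) = (p + p)/(p - 10) = (2*p)/(-10 + p) = 2*p/(-10 + p))
l(Q) = 3 + Q² (l(Q) = -2 + (Q*Q + 5) = -2 + (Q² + 5) = -2 + (5 + Q²) = 3 + Q²)
H(h) = -8/5 + 1/(95 + 2*h/(-10 + h)) (H(h) = -8/5 + 1/(2*h/(-10 + h) + 95) = -8/5 + 1/(95 + 2*h/(-10 + h)))
(H(l(-5)) + 17634) - 3093 = ((7550 - 771*(3 + (-5)²))/(5*(-950 + 97*(3 + (-5)²))) + 17634) - 3093 = ((7550 - 771*(3 + 25))/(5*(-950 + 97*(3 + 25))) + 17634) - 3093 = ((7550 - 771*28)/(5*(-950 + 97*28)) + 17634) - 3093 = ((7550 - 21588)/(5*(-950 + 2716)) + 17634) - 3093 = ((⅕)*(-14038)/1766 + 17634) - 3093 = ((⅕)*(1/1766)*(-14038) + 17634) - 3093 = (-7019/4415 + 17634) - 3093 = 77847091/4415 - 3093 = 64191496/4415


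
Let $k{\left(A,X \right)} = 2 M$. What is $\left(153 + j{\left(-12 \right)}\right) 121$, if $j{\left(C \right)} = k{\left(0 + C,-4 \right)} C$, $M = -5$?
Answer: $33033$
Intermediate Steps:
$k{\left(A,X \right)} = -10$ ($k{\left(A,X \right)} = 2 \left(-5\right) = -10$)
$j{\left(C \right)} = - 10 C$
$\left(153 + j{\left(-12 \right)}\right) 121 = \left(153 - -120\right) 121 = \left(153 + 120\right) 121 = 273 \cdot 121 = 33033$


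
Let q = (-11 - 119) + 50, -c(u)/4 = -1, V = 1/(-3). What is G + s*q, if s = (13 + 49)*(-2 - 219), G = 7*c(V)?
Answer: 1096188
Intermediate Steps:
V = -1/3 ≈ -0.33333
c(u) = 4 (c(u) = -4*(-1) = 4)
G = 28 (G = 7*4 = 28)
q = -80 (q = -130 + 50 = -80)
s = -13702 (s = 62*(-221) = -13702)
G + s*q = 28 - 13702*(-80) = 28 + 1096160 = 1096188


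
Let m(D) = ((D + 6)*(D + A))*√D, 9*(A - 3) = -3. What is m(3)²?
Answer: 7803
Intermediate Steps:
A = 8/3 (A = 3 + (⅑)*(-3) = 3 - ⅓ = 8/3 ≈ 2.6667)
m(D) = √D*(6 + D)*(8/3 + D) (m(D) = ((D + 6)*(D + 8/3))*√D = ((6 + D)*(8/3 + D))*√D = √D*(6 + D)*(8/3 + D))
m(3)² = (√3*(16 + 3² + (26/3)*3))² = (√3*(16 + 9 + 26))² = (√3*51)² = (51*√3)² = 7803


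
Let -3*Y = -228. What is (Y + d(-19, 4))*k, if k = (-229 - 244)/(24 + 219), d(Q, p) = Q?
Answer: -8987/81 ≈ -110.95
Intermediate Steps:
Y = 76 (Y = -⅓*(-228) = 76)
k = -473/243 ≈ -1.9465
(Y + d(-19, 4))*k = (76 - 19)*(-473/243) = 57*(-473/243) = -8987/81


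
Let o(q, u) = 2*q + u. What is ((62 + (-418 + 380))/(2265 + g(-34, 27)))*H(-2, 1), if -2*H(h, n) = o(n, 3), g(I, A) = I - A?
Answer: -15/551 ≈ -0.027223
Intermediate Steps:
o(q, u) = u + 2*q
H(h, n) = -3/2 - n (H(h, n) = -(3 + 2*n)/2 = -3/2 - n)
((62 + (-418 + 380))/(2265 + g(-34, 27)))*H(-2, 1) = ((62 + (-418 + 380))/(2265 + (-34 - 1*27)))*(-3/2 - 1*1) = ((62 - 38)/(2265 + (-34 - 27)))*(-3/2 - 1) = (24/(2265 - 61))*(-5/2) = (24/2204)*(-5/2) = (24*(1/2204))*(-5/2) = (6/551)*(-5/2) = -15/551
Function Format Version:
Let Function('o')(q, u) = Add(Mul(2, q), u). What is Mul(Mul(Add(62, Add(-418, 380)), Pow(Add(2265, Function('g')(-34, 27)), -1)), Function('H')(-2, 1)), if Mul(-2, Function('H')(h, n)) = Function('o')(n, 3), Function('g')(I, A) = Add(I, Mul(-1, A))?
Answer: Rational(-15, 551) ≈ -0.027223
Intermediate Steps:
Function('o')(q, u) = Add(u, Mul(2, q))
Function('H')(h, n) = Add(Rational(-3, 2), Mul(-1, n)) (Function('H')(h, n) = Mul(Rational(-1, 2), Add(3, Mul(2, n))) = Add(Rational(-3, 2), Mul(-1, n)))
Mul(Mul(Add(62, Add(-418, 380)), Pow(Add(2265, Function('g')(-34, 27)), -1)), Function('H')(-2, 1)) = Mul(Mul(Add(62, Add(-418, 380)), Pow(Add(2265, Add(-34, Mul(-1, 27))), -1)), Add(Rational(-3, 2), Mul(-1, 1))) = Mul(Mul(Add(62, -38), Pow(Add(2265, Add(-34, -27)), -1)), Add(Rational(-3, 2), -1)) = Mul(Mul(24, Pow(Add(2265, -61), -1)), Rational(-5, 2)) = Mul(Mul(24, Pow(2204, -1)), Rational(-5, 2)) = Mul(Mul(24, Rational(1, 2204)), Rational(-5, 2)) = Mul(Rational(6, 551), Rational(-5, 2)) = Rational(-15, 551)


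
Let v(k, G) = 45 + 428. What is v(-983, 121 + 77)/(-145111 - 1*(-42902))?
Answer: -473/102209 ≈ -0.0046278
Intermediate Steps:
v(k, G) = 473
v(-983, 121 + 77)/(-145111 - 1*(-42902)) = 473/(-145111 - 1*(-42902)) = 473/(-145111 + 42902) = 473/(-102209) = 473*(-1/102209) = -473/102209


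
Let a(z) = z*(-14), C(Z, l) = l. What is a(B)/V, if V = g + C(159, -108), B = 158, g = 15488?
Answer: -553/3845 ≈ -0.14382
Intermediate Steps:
V = 15380 (V = 15488 - 108 = 15380)
a(z) = -14*z
a(B)/V = -14*158/15380 = -2212*1/15380 = -553/3845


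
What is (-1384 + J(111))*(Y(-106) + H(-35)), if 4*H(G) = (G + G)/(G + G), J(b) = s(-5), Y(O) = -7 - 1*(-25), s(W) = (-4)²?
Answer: -24966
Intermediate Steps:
s(W) = 16
Y(O) = 18 (Y(O) = -7 + 25 = 18)
J(b) = 16
H(G) = ¼ (H(G) = ((G + G)/(G + G))/4 = ((2*G)/((2*G)))/4 = ((2*G)*(1/(2*G)))/4 = (¼)*1 = ¼)
(-1384 + J(111))*(Y(-106) + H(-35)) = (-1384 + 16)*(18 + ¼) = -1368*73/4 = -24966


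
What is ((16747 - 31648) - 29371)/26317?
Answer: -44272/26317 ≈ -1.6823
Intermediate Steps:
((16747 - 31648) - 29371)/26317 = (-14901 - 29371)*(1/26317) = -44272*1/26317 = -44272/26317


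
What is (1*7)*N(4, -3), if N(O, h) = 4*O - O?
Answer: 84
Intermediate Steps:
N(O, h) = 3*O
(1*7)*N(4, -3) = (1*7)*(3*4) = 7*12 = 84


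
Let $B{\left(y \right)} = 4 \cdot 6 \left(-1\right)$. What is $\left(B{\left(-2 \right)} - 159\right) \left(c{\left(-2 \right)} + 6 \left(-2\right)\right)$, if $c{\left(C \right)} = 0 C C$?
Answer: $2196$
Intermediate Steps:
$B{\left(y \right)} = -24$ ($B{\left(y \right)} = 24 \left(-1\right) = -24$)
$c{\left(C \right)} = 0$ ($c{\left(C \right)} = 0 C = 0$)
$\left(B{\left(-2 \right)} - 159\right) \left(c{\left(-2 \right)} + 6 \left(-2\right)\right) = \left(-24 - 159\right) \left(0 + 6 \left(-2\right)\right) = \left(-24 - 159\right) \left(0 - 12\right) = \left(-183\right) \left(-12\right) = 2196$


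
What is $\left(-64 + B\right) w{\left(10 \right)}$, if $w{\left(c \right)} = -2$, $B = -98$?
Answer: $324$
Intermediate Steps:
$\left(-64 + B\right) w{\left(10 \right)} = \left(-64 - 98\right) \left(-2\right) = \left(-162\right) \left(-2\right) = 324$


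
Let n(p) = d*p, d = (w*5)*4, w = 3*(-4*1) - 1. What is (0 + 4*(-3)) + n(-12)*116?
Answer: 361908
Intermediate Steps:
w = -13 (w = 3*(-4) - 1 = -12 - 1 = -13)
d = -260 (d = -13*5*4 = -65*4 = -260)
n(p) = -260*p
(0 + 4*(-3)) + n(-12)*116 = (0 + 4*(-3)) - 260*(-12)*116 = (0 - 12) + 3120*116 = -12 + 361920 = 361908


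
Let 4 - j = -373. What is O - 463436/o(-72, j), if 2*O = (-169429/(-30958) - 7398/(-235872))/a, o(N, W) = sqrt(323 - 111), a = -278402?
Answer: -372153559/37646783498688 - 231718*sqrt(53)/53 ≈ -31829.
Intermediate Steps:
j = 377 (j = 4 - 1*(-373) = 4 + 373 = 377)
o(N, W) = 2*sqrt(53) (o(N, W) = sqrt(212) = 2*sqrt(53))
O = -372153559/37646783498688 (O = ((-169429/(-30958) - 7398/(-235872))/(-278402))/2 = ((-169429*(-1/30958) - 7398*(-1/235872))*(-1/278402))/2 = ((169429/30958 + 137/4368)*(-1/278402))/2 = ((372153559/67612272)*(-1/278402))/2 = (1/2)*(-372153559/18823391749344) = -372153559/37646783498688 ≈ -9.8854e-6)
O - 463436/o(-72, j) = -372153559/37646783498688 - 463436*sqrt(53)/106 = -372153559/37646783498688 - 231718*sqrt(53)/53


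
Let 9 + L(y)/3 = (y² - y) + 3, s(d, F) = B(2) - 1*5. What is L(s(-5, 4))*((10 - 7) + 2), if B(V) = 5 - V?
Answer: 0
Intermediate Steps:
s(d, F) = -2 (s(d, F) = (5 - 1*2) - 1*5 = (5 - 2) - 5 = 3 - 5 = -2)
L(y) = -18 - 3*y + 3*y² (L(y) = -27 + 3*((y² - y) + 3) = -27 + 3*(3 + y² - y) = -27 + (9 - 3*y + 3*y²) = -18 - 3*y + 3*y²)
L(s(-5, 4))*((10 - 7) + 2) = (-18 - 3*(-2) + 3*(-2)²)*((10 - 7) + 2) = (-18 + 6 + 3*4)*(3 + 2) = (-18 + 6 + 12)*5 = 0*5 = 0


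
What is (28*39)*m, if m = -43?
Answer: -46956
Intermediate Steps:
(28*39)*m = (28*39)*(-43) = 1092*(-43) = -46956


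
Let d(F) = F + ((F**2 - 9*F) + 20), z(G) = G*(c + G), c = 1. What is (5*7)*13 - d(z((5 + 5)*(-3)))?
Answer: -749505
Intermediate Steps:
z(G) = G*(1 + G)
d(F) = 20 + F**2 - 8*F (d(F) = F + (20 + F**2 - 9*F) = 20 + F**2 - 8*F)
(5*7)*13 - d(z((5 + 5)*(-3))) = (5*7)*13 - (20 + (((5 + 5)*(-3))*(1 + (5 + 5)*(-3)))**2 - 8*(5 + 5)*(-3)*(1 + (5 + 5)*(-3))) = 35*13 - (20 + ((10*(-3))*(1 + 10*(-3)))**2 - 8*10*(-3)*(1 + 10*(-3))) = 455 - (20 + (-30*(1 - 30))**2 - (-240)*(1 - 30)) = 455 - (20 + (-30*(-29))**2 - (-240)*(-29)) = 455 - (20 + 870**2 - 8*870) = 455 - (20 + 756900 - 6960) = 455 - 1*749960 = 455 - 749960 = -749505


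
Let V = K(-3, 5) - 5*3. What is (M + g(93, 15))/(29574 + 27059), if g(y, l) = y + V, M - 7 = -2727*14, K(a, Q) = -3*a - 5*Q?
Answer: -38109/56633 ≈ -0.67291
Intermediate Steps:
K(a, Q) = -5*Q - 3*a
M = -38171 (M = 7 - 2727*14 = 7 - 38178 = -38171)
V = -31 (V = (-5*5 - 3*(-3)) - 5*3 = (-25 + 9) - 15 = -16 - 15 = -31)
g(y, l) = -31 + y (g(y, l) = y - 31 = -31 + y)
(M + g(93, 15))/(29574 + 27059) = (-38171 + (-31 + 93))/(29574 + 27059) = (-38171 + 62)/56633 = -38109*1/56633 = -38109/56633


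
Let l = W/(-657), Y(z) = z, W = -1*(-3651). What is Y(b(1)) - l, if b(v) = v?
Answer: 1436/219 ≈ 6.5571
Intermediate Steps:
W = 3651
l = -1217/219 (l = 3651/(-657) = 3651*(-1/657) = -1217/219 ≈ -5.5571)
Y(b(1)) - l = 1 - 1*(-1217/219) = 1 + 1217/219 = 1436/219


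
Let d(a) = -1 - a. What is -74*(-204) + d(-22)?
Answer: 15117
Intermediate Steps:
-74*(-204) + d(-22) = -74*(-204) + (-1 - 1*(-22)) = 15096 + (-1 + 22) = 15096 + 21 = 15117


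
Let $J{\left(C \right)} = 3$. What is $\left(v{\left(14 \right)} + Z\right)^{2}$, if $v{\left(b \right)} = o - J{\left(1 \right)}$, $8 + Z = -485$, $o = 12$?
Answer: $234256$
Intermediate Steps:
$Z = -493$ ($Z = -8 - 485 = -493$)
$v{\left(b \right)} = 9$ ($v{\left(b \right)} = 12 - 3 = 9$)
$\left(v{\left(14 \right)} + Z\right)^{2} = \left(9 - 493\right)^{2} = \left(-484\right)^{2} = 234256$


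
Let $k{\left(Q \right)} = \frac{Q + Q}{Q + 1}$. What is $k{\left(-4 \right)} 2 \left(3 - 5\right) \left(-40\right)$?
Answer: $\frac{1280}{3} \approx 426.67$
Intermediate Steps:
$k{\left(Q \right)} = \frac{2 Q}{1 + Q}$
$k{\left(-4 \right)} 2 \left(3 - 5\right) \left(-40\right) = 2 \left(-4\right) \frac{1}{1 - 4} \cdot 2 \left(3 - 5\right) \left(-40\right) = 2 \left(-4\right) \frac{1}{-3} \cdot 2 \left(-2\right) \left(-40\right) = 2 \left(-4\right) \left(- \frac{1}{3}\right) \left(-4\right) \left(-40\right) = \frac{8}{3} \left(-4\right) \left(-40\right) = \left(- \frac{32}{3}\right) \left(-40\right) = \frac{1280}{3}$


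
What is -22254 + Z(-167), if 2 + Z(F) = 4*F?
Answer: -22924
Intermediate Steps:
Z(F) = -2 + 4*F
-22254 + Z(-167) = -22254 + (-2 + 4*(-167)) = -22254 + (-2 - 668) = -22254 - 670 = -22924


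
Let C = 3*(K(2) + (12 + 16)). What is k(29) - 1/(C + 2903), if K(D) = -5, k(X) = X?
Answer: 86187/2972 ≈ 29.000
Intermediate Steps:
C = 69 (C = 3*(-5 + (12 + 16)) = 3*(-5 + 28) = 3*23 = 69)
k(29) - 1/(C + 2903) = 29 - 1/(69 + 2903) = 29 - 1/2972 = 86187/2972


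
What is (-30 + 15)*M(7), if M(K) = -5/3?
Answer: 25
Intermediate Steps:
M(K) = -5/3 (M(K) = -5*⅓ = -5/3)
(-30 + 15)*M(7) = (-30 + 15)*(-5/3) = -15*(-5/3) = 25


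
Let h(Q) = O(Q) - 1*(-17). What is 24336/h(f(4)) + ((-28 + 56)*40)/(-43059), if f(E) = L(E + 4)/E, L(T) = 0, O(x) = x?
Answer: 1047864784/732003 ≈ 1431.5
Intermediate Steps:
f(E) = 0 (f(E) = 0/E = 0)
h(Q) = 17 + Q (h(Q) = Q - 1*(-17) = Q + 17 = 17 + Q)
24336/h(f(4)) + ((-28 + 56)*40)/(-43059) = 24336/(17 + 0) + ((-28 + 56)*40)/(-43059) = 24336/17 + (28*40)*(-1/43059) = 24336*(1/17) + 1120*(-1/43059) = 24336/17 - 1120/43059 = 1047864784/732003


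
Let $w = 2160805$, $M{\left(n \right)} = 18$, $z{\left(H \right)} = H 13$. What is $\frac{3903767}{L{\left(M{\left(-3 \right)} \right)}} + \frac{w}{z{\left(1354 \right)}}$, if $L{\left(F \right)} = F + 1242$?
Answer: $\frac{5102622931}{1584180} \approx 3221.0$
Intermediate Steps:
$z{\left(H \right)} = 13 H$
$L{\left(F \right)} = 1242 + F$
$\frac{3903767}{L{\left(M{\left(-3 \right)} \right)}} + \frac{w}{z{\left(1354 \right)}} = \frac{3903767}{1242 + 18} + \frac{2160805}{13 \cdot 1354} = \frac{3903767}{1260} + \frac{2160805}{17602} = 3903767 \cdot \frac{1}{1260} + 2160805 \cdot \frac{1}{17602} = \frac{557681}{180} + \frac{2160805}{17602} = \frac{5102622931}{1584180}$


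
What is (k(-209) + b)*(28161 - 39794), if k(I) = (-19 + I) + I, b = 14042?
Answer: -158266965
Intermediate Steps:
k(I) = -19 + 2*I
(k(-209) + b)*(28161 - 39794) = ((-19 + 2*(-209)) + 14042)*(28161 - 39794) = ((-19 - 418) + 14042)*(-11633) = (-437 + 14042)*(-11633) = 13605*(-11633) = -158266965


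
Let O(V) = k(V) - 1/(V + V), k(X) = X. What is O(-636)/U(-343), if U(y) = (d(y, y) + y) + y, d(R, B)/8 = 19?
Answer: 808991/679248 ≈ 1.1910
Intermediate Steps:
d(R, B) = 152 (d(R, B) = 8*19 = 152)
U(y) = 152 + 2*y (U(y) = (152 + y) + y = 152 + 2*y)
O(V) = V - 1/(2*V) (O(V) = V - 1/(V + V) = V - 1/(2*V))
O(-636)/U(-343) = (-636 - 1/2/(-636))/(152 + 2*(-343)) = (-636 - 1/2*(-1/636))/(152 - 686) = (-636 + 1/1272)/(-534) = -808991/1272*(-1/534) = 808991/679248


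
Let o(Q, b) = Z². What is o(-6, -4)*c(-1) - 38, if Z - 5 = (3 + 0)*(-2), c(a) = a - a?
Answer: -38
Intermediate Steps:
c(a) = 0
Z = -1 (Z = 5 + (3 + 0)*(-2) = 5 + 3*(-2) = 5 - 6 = -1)
o(Q, b) = 1 (o(Q, b) = (-1)² = 1)
o(-6, -4)*c(-1) - 38 = 1*0 - 38 = 0 - 38 = -38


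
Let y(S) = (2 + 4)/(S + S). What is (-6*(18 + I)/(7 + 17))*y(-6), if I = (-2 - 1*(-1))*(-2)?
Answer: 5/2 ≈ 2.5000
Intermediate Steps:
y(S) = 3/S (y(S) = 6/((2*S)) = 6*(1/(2*S)) = 3/S)
I = 2 (I = (-2 + 1)*(-2) = -1*(-2) = 2)
(-6*(18 + I)/(7 + 17))*y(-6) = (-6*(18 + 2)/(7 + 17))*(3/(-6)) = (-120/24)*(3*(-⅙)) = -120/24*(-½) = -6*⅚*(-½) = -5*(-½) = 5/2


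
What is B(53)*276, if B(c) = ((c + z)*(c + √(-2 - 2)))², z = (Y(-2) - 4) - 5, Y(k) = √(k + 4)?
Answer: 1500360840 + 113396256*I + √2*(68127840 + 5149056*I) ≈ 1.5967e+9 + 1.2068e+8*I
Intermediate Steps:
Y(k) = √(4 + k)
z = -9 + √2 (z = (√(4 - 2) - 4) - 5 = (√2 - 4) - 5 = (-4 + √2) - 5 = -9 + √2 ≈ -7.5858)
B(c) = (c + 2*I)²*(-9 + c + √2)² (B(c) = ((c + (-9 + √2))*(c + √(-2 - 2)))² = ((-9 + c + √2)*(c + √(-4)))² = ((-9 + c + √2)*(c + 2*I))² = ((c + 2*I)*(-9 + c + √2))² = (c + 2*I)²*(-9 + c + √2)²)
B(53)*276 = ((53 + 2*I)²*(-9 + 53 + √2)²)*276 = ((53 + 2*I)²*(44 + √2)²)*276 = ((44 + √2)²*(53 + 2*I)²)*276 = 276*(44 + √2)²*(53 + 2*I)²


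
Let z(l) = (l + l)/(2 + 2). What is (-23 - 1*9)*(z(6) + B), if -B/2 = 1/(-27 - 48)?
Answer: -7264/75 ≈ -96.853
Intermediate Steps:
z(l) = l/2 (z(l) = (2*l)/4 = (2*l)*(1/4) = l/2)
B = 2/75 (B = -2/(-27 - 48) = -2/(-75) = -2*(-1/75) = 2/75 ≈ 0.026667)
(-23 - 1*9)*(z(6) + B) = (-23 - 1*9)*((1/2)*6 + 2/75) = (-23 - 9)*(3 + 2/75) = -32*227/75 = -7264/75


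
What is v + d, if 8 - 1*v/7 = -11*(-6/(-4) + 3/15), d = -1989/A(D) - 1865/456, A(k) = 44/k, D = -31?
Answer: 39730507/25080 ≈ 1584.2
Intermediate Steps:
d = 7008611/5016 (d = -1989/(44/(-31)) - 1865/456 = -1989/(44*(-1/31)) - 1865*1/456 = -1989/(-44/31) - 1865/456 = -1989*(-31/44) - 1865/456 = 61659/44 - 1865/456 = 7008611/5016 ≈ 1397.3)
v = 1869/10 (v = 56 - (-77)*(-6/(-4) + 3/15) = 56 - (-77)*(-6*(-1/4) + 3*(1/15)) = 56 - (-77)*(3/2 + 1/5) = 56 - (-77)*17/10 = 56 - 7*(-187/10) = 56 + 1309/10 = 1869/10 ≈ 186.90)
v + d = 1869/10 + 7008611/5016 = 39730507/25080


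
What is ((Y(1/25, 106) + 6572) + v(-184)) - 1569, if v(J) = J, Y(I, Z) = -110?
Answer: 4709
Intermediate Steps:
((Y(1/25, 106) + 6572) + v(-184)) - 1569 = ((-110 + 6572) - 184) - 1569 = (6462 - 184) - 1569 = 6278 - 1569 = 4709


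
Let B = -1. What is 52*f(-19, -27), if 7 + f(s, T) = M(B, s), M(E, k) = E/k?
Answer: -6864/19 ≈ -361.26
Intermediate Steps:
f(s, T) = -7 - 1/s
52*f(-19, -27) = 52*(-7 - 1/(-19)) = 52*(-7 - 1*(-1/19)) = 52*(-7 + 1/19) = 52*(-132/19) = -6864/19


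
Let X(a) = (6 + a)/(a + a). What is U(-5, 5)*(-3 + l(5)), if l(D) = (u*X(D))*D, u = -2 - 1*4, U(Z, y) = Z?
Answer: 180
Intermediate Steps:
u = -6 (u = -2 - 4 = -6)
X(a) = (6 + a)/(2*a) (X(a) = (6 + a)/((2*a)) = (6 + a)*(1/(2*a)) = (6 + a)/(2*a))
l(D) = -18 - 3*D (l(D) = (-3*(6 + D)/D)*D = -18 - 3*D)
U(-5, 5)*(-3 + l(5)) = -5*(-3 + (-18 - 3*5)) = -5*(-3 + (-18 - 15)) = -5*(-3 - 33) = -5*(-36) = 180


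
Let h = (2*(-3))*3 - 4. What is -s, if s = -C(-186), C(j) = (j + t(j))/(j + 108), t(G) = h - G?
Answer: 11/39 ≈ 0.28205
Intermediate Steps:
h = -22 (h = -6*3 - 4 = -18 - 4 = -22)
t(G) = -22 - G
C(j) = -22/(108 + j) (C(j) = (j + (-22 - j))/(j + 108) = -22/(108 + j))
s = -11/39 (s = -(-22)/(108 - 186) = -(-22)/(-78) = -(-22)*(-1)/78 = -1*11/39 = -11/39 ≈ -0.28205)
-s = -1*(-11/39) = 11/39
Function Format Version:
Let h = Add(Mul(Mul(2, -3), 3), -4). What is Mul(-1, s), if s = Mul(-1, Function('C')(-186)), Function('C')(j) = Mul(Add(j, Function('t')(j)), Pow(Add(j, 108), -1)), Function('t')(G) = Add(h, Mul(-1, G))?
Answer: Rational(11, 39) ≈ 0.28205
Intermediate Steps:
h = -22 (h = Add(Mul(-6, 3), -4) = Add(-18, -4) = -22)
Function('t')(G) = Add(-22, Mul(-1, G))
Function('C')(j) = Mul(-22, Pow(Add(108, j), -1)) (Function('C')(j) = Mul(Add(j, Add(-22, Mul(-1, j))), Pow(Add(j, 108), -1)) = Mul(-22, Pow(Add(108, j), -1)))
s = Rational(-11, 39) (s = Mul(-1, Mul(-22, Pow(Add(108, -186), -1))) = Mul(-1, Mul(-22, Pow(-78, -1))) = Mul(-1, Mul(-22, Rational(-1, 78))) = Mul(-1, Rational(11, 39)) = Rational(-11, 39) ≈ -0.28205)
Mul(-1, s) = Mul(-1, Rational(-11, 39)) = Rational(11, 39)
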